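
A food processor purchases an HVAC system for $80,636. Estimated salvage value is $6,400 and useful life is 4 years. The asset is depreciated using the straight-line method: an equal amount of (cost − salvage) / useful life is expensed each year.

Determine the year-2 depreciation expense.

Depreciable base = $80,636 − $6,400 = $74,236.
Annual expense = $74,236 / 4 = $18,559.

$18,559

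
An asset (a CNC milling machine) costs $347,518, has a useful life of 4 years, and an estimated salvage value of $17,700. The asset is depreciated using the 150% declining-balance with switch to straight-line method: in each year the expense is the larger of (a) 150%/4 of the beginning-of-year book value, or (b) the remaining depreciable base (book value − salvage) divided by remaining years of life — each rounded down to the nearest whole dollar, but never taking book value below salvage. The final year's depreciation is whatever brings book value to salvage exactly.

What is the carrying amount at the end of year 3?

Depreciable base = $347,518 − $17,700 = $329,818.
Year 1: DB = ⌊$347,518 × 150%/4⌋ = $130,319; SL = ⌊$329,818/4⌋ = $82,454 → take DB $130,319. Book value $217,199.
Year 2: DB = ⌊$217,199 × 150%/4⌋ = $81,449; SL = ⌊$199,499/3⌋ = $66,499 → take DB $81,449. Book value $135,750.
Year 3: DB = ⌊$135,750 × 150%/4⌋ = $50,906; SL = ⌊$118,050/2⌋ = $59,025 → take SL $59,025. Book value $76,725.

$76,725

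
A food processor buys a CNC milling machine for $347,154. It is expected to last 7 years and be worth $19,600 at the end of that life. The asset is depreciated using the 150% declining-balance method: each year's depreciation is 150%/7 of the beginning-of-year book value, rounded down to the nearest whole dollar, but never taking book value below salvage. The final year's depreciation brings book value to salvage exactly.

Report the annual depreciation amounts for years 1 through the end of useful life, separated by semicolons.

$74,390; $58,449; $45,924; $36,083; $28,351; $22,276; $62,081

Depreciable base = $347,154 − $19,600 = $327,554.
Year 1: ⌊$347,154 × 150%/7⌋ = $74,390. Book value $272,764.
Year 2: ⌊$272,764 × 150%/7⌋ = $58,449. Book value $214,315.
Year 3: ⌊$214,315 × 150%/7⌋ = $45,924. Book value $168,391.
Year 4: ⌊$168,391 × 150%/7⌋ = $36,083. Book value $132,308.
Year 5: ⌊$132,308 × 150%/7⌋ = $28,351. Book value $103,957.
Year 6: ⌊$103,957 × 150%/7⌋ = $22,276. Book value $81,681.
Year 7 (final): $81,681 − $19,600 = $62,081. Book value $19,600.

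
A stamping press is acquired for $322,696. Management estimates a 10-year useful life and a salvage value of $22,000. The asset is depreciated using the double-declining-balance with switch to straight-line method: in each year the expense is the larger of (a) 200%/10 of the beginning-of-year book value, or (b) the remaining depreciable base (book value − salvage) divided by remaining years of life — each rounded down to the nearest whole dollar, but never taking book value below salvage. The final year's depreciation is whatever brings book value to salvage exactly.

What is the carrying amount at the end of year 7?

Depreciable base = $322,696 − $22,000 = $300,696.
Year 1: DB = ⌊$322,696 × 200%/10⌋ = $64,539; SL = ⌊$300,696/10⌋ = $30,069 → take DB $64,539. Book value $258,157.
Year 2: DB = ⌊$258,157 × 200%/10⌋ = $51,631; SL = ⌊$236,157/9⌋ = $26,239 → take DB $51,631. Book value $206,526.
Year 3: DB = ⌊$206,526 × 200%/10⌋ = $41,305; SL = ⌊$184,526/8⌋ = $23,065 → take DB $41,305. Book value $165,221.
Year 4: DB = ⌊$165,221 × 200%/10⌋ = $33,044; SL = ⌊$143,221/7⌋ = $20,460 → take DB $33,044. Book value $132,177.
Year 5: DB = ⌊$132,177 × 200%/10⌋ = $26,435; SL = ⌊$110,177/6⌋ = $18,362 → take DB $26,435. Book value $105,742.
Year 6: DB = ⌊$105,742 × 200%/10⌋ = $21,148; SL = ⌊$83,742/5⌋ = $16,748 → take DB $21,148. Book value $84,594.
Year 7: DB = ⌊$84,594 × 200%/10⌋ = $16,918; SL = ⌊$62,594/4⌋ = $15,648 → take DB $16,918. Book value $67,676.

$67,676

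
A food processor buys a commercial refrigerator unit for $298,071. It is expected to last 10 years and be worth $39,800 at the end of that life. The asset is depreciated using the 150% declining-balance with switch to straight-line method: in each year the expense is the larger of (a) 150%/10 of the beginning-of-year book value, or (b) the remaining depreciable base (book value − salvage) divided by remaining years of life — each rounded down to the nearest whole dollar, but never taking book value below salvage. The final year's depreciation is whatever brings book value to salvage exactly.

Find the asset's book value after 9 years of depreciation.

Depreciable base = $298,071 − $39,800 = $258,271.
Year 1: DB = ⌊$298,071 × 150%/10⌋ = $44,710; SL = ⌊$258,271/10⌋ = $25,827 → take DB $44,710. Book value $253,361.
Year 2: DB = ⌊$253,361 × 150%/10⌋ = $38,004; SL = ⌊$213,561/9⌋ = $23,729 → take DB $38,004. Book value $215,357.
Year 3: DB = ⌊$215,357 × 150%/10⌋ = $32,303; SL = ⌊$175,557/8⌋ = $21,944 → take DB $32,303. Book value $183,054.
Year 4: DB = ⌊$183,054 × 150%/10⌋ = $27,458; SL = ⌊$143,254/7⌋ = $20,464 → take DB $27,458. Book value $155,596.
Year 5: DB = ⌊$155,596 × 150%/10⌋ = $23,339; SL = ⌊$115,796/6⌋ = $19,299 → take DB $23,339. Book value $132,257.
Year 6: DB = ⌊$132,257 × 150%/10⌋ = $19,838; SL = ⌊$92,457/5⌋ = $18,491 → take DB $19,838. Book value $112,419.
Year 7: DB = ⌊$112,419 × 150%/10⌋ = $16,862; SL = ⌊$72,619/4⌋ = $18,154 → take SL $18,154. Book value $94,265.
Year 8: DB = ⌊$94,265 × 150%/10⌋ = $14,139; SL = ⌊$54,465/3⌋ = $18,155 → take SL $18,155. Book value $76,110.
Year 9: DB = ⌊$76,110 × 150%/10⌋ = $11,416; SL = ⌊$36,310/2⌋ = $18,155 → take SL $18,155. Book value $57,955.

$57,955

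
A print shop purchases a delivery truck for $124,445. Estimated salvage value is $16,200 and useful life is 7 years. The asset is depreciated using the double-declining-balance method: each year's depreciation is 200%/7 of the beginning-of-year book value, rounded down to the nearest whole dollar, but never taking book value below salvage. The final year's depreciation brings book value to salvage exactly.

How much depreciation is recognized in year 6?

Depreciable base = $124,445 − $16,200 = $108,245.
Year 1: ⌊$124,445 × 200%/7⌋ = $35,555. Book value $88,890.
Year 2: ⌊$88,890 × 200%/7⌋ = $25,397. Book value $63,493.
Year 3: ⌊$63,493 × 200%/7⌋ = $18,140. Book value $45,353.
Year 4: ⌊$45,353 × 200%/7⌋ = $12,958. Book value $32,395.
Year 5: ⌊$32,395 × 200%/7⌋ = $9,255. Book value $23,140.
Year 6: ⌊$23,140 × 200%/7⌋ = $6,611. Book value $16,529.

$6,611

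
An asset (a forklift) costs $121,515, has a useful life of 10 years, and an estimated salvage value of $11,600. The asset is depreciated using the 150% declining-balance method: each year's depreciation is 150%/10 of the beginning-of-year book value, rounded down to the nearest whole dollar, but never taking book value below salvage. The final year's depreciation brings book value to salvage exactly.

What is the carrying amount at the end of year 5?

$53,919

Depreciable base = $121,515 − $11,600 = $109,915.
Year 1: ⌊$121,515 × 150%/10⌋ = $18,227. Book value $103,288.
Year 2: ⌊$103,288 × 150%/10⌋ = $15,493. Book value $87,795.
Year 3: ⌊$87,795 × 150%/10⌋ = $13,169. Book value $74,626.
Year 4: ⌊$74,626 × 150%/10⌋ = $11,193. Book value $63,433.
Year 5: ⌊$63,433 × 150%/10⌋ = $9,514. Book value $53,919.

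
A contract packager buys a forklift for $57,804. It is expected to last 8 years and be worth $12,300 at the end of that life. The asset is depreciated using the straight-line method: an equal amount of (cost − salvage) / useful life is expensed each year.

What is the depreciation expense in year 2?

$5,688

Depreciable base = $57,804 − $12,300 = $45,504.
Annual expense = $45,504 / 8 = $5,688.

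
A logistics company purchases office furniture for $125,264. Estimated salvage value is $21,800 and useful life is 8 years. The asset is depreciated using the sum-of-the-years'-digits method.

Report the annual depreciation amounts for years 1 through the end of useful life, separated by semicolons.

Depreciable base = $125,264 − $21,800 = $103,464.
Sum of the years' digits = 8+7+6+5+4+3+2+1 = 36.
Year 1: $103,464 × 8/36 = $22,992. Book value $102,272.
Year 2: $103,464 × 7/36 = $20,118. Book value $82,154.
Year 3: $103,464 × 6/36 = $17,244. Book value $64,910.
Year 4: $103,464 × 5/36 = $14,370. Book value $50,540.
Year 5: $103,464 × 4/36 = $11,496. Book value $39,044.
Year 6: $103,464 × 3/36 = $8,622. Book value $30,422.
Year 7: $103,464 × 2/36 = $5,748. Book value $24,674.
Year 8: $103,464 × 1/36 = $2,874. Book value $21,800.

$22,992; $20,118; $17,244; $14,370; $11,496; $8,622; $5,748; $2,874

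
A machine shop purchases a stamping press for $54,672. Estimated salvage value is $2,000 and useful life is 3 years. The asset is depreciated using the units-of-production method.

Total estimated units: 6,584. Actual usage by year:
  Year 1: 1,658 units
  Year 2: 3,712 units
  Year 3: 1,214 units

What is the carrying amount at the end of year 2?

$11,712

Depreciable base = $54,672 − $2,000 = $52,672.
Rate = $52,672 / 6,584 units = $8 per unit.
Year 1: 1,658 × $8 = $13,264. Book value $41,408.
Year 2: 3,712 × $8 = $29,696. Book value $11,712.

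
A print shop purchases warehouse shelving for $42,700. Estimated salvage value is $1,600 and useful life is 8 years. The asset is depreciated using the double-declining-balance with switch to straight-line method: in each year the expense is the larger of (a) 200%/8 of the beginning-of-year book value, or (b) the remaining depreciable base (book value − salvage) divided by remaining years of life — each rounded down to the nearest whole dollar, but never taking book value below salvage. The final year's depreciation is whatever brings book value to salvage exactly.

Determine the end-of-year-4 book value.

Depreciable base = $42,700 − $1,600 = $41,100.
Year 1: DB = ⌊$42,700 × 200%/8⌋ = $10,675; SL = ⌊$41,100/8⌋ = $5,137 → take DB $10,675. Book value $32,025.
Year 2: DB = ⌊$32,025 × 200%/8⌋ = $8,006; SL = ⌊$30,425/7⌋ = $4,346 → take DB $8,006. Book value $24,019.
Year 3: DB = ⌊$24,019 × 200%/8⌋ = $6,004; SL = ⌊$22,419/6⌋ = $3,736 → take DB $6,004. Book value $18,015.
Year 4: DB = ⌊$18,015 × 200%/8⌋ = $4,503; SL = ⌊$16,415/5⌋ = $3,283 → take DB $4,503. Book value $13,512.

$13,512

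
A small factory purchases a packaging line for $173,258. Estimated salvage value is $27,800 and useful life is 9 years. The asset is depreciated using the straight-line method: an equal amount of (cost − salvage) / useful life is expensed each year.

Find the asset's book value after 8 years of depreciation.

Depreciable base = $173,258 − $27,800 = $145,458.
Annual expense = $145,458 / 9 = $16,162.
End of year 1: book value $157,096.
End of year 2: book value $140,934.
End of year 3: book value $124,772.
End of year 4: book value $108,610.
End of year 5: book value $92,448.
End of year 6: book value $76,286.
End of year 7: book value $60,124.
End of year 8: book value $43,962.

$43,962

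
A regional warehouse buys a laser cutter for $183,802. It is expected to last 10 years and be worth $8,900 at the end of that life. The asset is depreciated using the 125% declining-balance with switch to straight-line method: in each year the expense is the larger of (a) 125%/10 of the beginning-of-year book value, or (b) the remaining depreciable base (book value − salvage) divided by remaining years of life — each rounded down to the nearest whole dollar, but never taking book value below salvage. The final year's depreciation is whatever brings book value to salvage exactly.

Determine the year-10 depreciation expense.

Depreciable base = $183,802 − $8,900 = $174,902.
Year 1: DB = ⌊$183,802 × 125%/10⌋ = $22,975; SL = ⌊$174,902/10⌋ = $17,490 → take DB $22,975. Book value $160,827.
Year 2: DB = ⌊$160,827 × 125%/10⌋ = $20,103; SL = ⌊$151,927/9⌋ = $16,880 → take DB $20,103. Book value $140,724.
Year 3: DB = ⌊$140,724 × 125%/10⌋ = $17,590; SL = ⌊$131,824/8⌋ = $16,478 → take DB $17,590. Book value $123,134.
Year 4: DB = ⌊$123,134 × 125%/10⌋ = $15,391; SL = ⌊$114,234/7⌋ = $16,319 → take SL $16,319. Book value $106,815.
Year 5: DB = ⌊$106,815 × 125%/10⌋ = $13,351; SL = ⌊$97,915/6⌋ = $16,319 → take SL $16,319. Book value $90,496.
Year 6: DB = ⌊$90,496 × 125%/10⌋ = $11,312; SL = ⌊$81,596/5⌋ = $16,319 → take SL $16,319. Book value $74,177.
Year 7: DB = ⌊$74,177 × 125%/10⌋ = $9,272; SL = ⌊$65,277/4⌋ = $16,319 → take SL $16,319. Book value $57,858.
Year 8: DB = ⌊$57,858 × 125%/10⌋ = $7,232; SL = ⌊$48,958/3⌋ = $16,319 → take SL $16,319. Book value $41,539.
Year 9: DB = ⌊$41,539 × 125%/10⌋ = $5,192; SL = ⌊$32,639/2⌋ = $16,319 → take SL $16,319. Book value $25,220.
Year 10 (final): $25,220 − $8,900 = $16,320. Book value $8,900.

$16,320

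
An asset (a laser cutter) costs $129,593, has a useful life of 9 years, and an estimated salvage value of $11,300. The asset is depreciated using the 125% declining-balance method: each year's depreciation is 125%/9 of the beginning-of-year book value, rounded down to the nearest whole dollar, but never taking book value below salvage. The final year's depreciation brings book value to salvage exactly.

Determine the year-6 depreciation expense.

$8,522

Depreciable base = $129,593 − $11,300 = $118,293.
Year 1: ⌊$129,593 × 125%/9⌋ = $17,999. Book value $111,594.
Year 2: ⌊$111,594 × 125%/9⌋ = $15,499. Book value $96,095.
Year 3: ⌊$96,095 × 125%/9⌋ = $13,346. Book value $82,749.
Year 4: ⌊$82,749 × 125%/9⌋ = $11,492. Book value $71,257.
Year 5: ⌊$71,257 × 125%/9⌋ = $9,896. Book value $61,361.
Year 6: ⌊$61,361 × 125%/9⌋ = $8,522. Book value $52,839.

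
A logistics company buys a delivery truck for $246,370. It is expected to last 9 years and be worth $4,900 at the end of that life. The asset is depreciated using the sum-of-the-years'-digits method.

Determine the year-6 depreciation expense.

$21,464

Depreciable base = $246,370 − $4,900 = $241,470.
Sum of the years' digits = 9+8+7+6+5+4+3+2+1 = 45.
Year 1: $241,470 × 9/45 = $48,294. Book value $198,076.
Year 2: $241,470 × 8/45 = $42,928. Book value $155,148.
Year 3: $241,470 × 7/45 = $37,562. Book value $117,586.
Year 4: $241,470 × 6/45 = $32,196. Book value $85,390.
Year 5: $241,470 × 5/45 = $26,830. Book value $58,560.
Year 6: $241,470 × 4/45 = $21,464. Book value $37,096.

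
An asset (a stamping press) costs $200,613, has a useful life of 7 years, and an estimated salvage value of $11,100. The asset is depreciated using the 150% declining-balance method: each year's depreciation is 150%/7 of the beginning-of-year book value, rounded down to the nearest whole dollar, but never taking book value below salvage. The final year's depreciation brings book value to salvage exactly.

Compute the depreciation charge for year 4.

$20,852

Depreciable base = $200,613 − $11,100 = $189,513.
Year 1: ⌊$200,613 × 150%/7⌋ = $42,988. Book value $157,625.
Year 2: ⌊$157,625 × 150%/7⌋ = $33,776. Book value $123,849.
Year 3: ⌊$123,849 × 150%/7⌋ = $26,539. Book value $97,310.
Year 4: ⌊$97,310 × 150%/7⌋ = $20,852. Book value $76,458.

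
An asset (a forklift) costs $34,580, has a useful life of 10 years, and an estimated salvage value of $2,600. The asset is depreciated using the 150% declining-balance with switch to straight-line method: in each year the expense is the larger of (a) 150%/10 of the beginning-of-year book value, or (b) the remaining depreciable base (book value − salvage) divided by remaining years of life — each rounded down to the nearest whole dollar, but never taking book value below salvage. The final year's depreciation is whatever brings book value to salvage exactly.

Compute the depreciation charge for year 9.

Depreciable base = $34,580 − $2,600 = $31,980.
Year 1: DB = ⌊$34,580 × 150%/10⌋ = $5,187; SL = ⌊$31,980/10⌋ = $3,198 → take DB $5,187. Book value $29,393.
Year 2: DB = ⌊$29,393 × 150%/10⌋ = $4,408; SL = ⌊$26,793/9⌋ = $2,977 → take DB $4,408. Book value $24,985.
Year 3: DB = ⌊$24,985 × 150%/10⌋ = $3,747; SL = ⌊$22,385/8⌋ = $2,798 → take DB $3,747. Book value $21,238.
Year 4: DB = ⌊$21,238 × 150%/10⌋ = $3,185; SL = ⌊$18,638/7⌋ = $2,662 → take DB $3,185. Book value $18,053.
Year 5: DB = ⌊$18,053 × 150%/10⌋ = $2,707; SL = ⌊$15,453/6⌋ = $2,575 → take DB $2,707. Book value $15,346.
Year 6: DB = ⌊$15,346 × 150%/10⌋ = $2,301; SL = ⌊$12,746/5⌋ = $2,549 → take SL $2,549. Book value $12,797.
Year 7: DB = ⌊$12,797 × 150%/10⌋ = $1,919; SL = ⌊$10,197/4⌋ = $2,549 → take SL $2,549. Book value $10,248.
Year 8: DB = ⌊$10,248 × 150%/10⌋ = $1,537; SL = ⌊$7,648/3⌋ = $2,549 → take SL $2,549. Book value $7,699.
Year 9: DB = ⌊$7,699 × 150%/10⌋ = $1,154; SL = ⌊$5,099/2⌋ = $2,549 → take SL $2,549. Book value $5,150.

$2,549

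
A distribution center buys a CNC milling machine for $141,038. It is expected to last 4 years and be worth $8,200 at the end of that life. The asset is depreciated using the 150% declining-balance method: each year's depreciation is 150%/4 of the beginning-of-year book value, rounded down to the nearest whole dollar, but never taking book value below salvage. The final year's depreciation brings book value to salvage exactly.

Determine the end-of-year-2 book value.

Depreciable base = $141,038 − $8,200 = $132,838.
Year 1: ⌊$141,038 × 150%/4⌋ = $52,889. Book value $88,149.
Year 2: ⌊$88,149 × 150%/4⌋ = $33,055. Book value $55,094.

$55,094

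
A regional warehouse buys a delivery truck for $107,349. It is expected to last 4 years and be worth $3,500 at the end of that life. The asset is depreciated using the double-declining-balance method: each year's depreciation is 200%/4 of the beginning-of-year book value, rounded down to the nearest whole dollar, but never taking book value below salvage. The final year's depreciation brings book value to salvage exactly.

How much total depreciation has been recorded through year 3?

$93,930

Depreciable base = $107,349 − $3,500 = $103,849.
Year 1: ⌊$107,349 × 200%/4⌋ = $53,674. Book value $53,675.
Year 2: ⌊$53,675 × 200%/4⌋ = $26,837. Book value $26,838.
Year 3: ⌊$26,838 × 200%/4⌋ = $13,419. Book value $13,419.
Accumulated through year 3 = $107,349 − $13,419 = $93,930.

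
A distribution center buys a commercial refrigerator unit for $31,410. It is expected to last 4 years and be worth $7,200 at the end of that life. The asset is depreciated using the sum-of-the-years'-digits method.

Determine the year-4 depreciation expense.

Depreciable base = $31,410 − $7,200 = $24,210.
Sum of the years' digits = 4+3+2+1 = 10.
Year 1: $24,210 × 4/10 = $9,684. Book value $21,726.
Year 2: $24,210 × 3/10 = $7,263. Book value $14,463.
Year 3: $24,210 × 2/10 = $4,842. Book value $9,621.
Year 4: $24,210 × 1/10 = $2,421. Book value $7,200.

$2,421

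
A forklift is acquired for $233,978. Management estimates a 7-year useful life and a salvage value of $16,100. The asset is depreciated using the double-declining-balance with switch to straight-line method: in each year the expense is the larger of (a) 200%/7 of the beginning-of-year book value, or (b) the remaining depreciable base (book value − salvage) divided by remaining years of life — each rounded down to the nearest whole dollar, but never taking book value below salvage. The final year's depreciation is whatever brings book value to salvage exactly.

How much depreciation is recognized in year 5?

$17,402

Depreciable base = $233,978 − $16,100 = $217,878.
Year 1: DB = ⌊$233,978 × 200%/7⌋ = $66,850; SL = ⌊$217,878/7⌋ = $31,125 → take DB $66,850. Book value $167,128.
Year 2: DB = ⌊$167,128 × 200%/7⌋ = $47,750; SL = ⌊$151,028/6⌋ = $25,171 → take DB $47,750. Book value $119,378.
Year 3: DB = ⌊$119,378 × 200%/7⌋ = $34,108; SL = ⌊$103,278/5⌋ = $20,655 → take DB $34,108. Book value $85,270.
Year 4: DB = ⌊$85,270 × 200%/7⌋ = $24,362; SL = ⌊$69,170/4⌋ = $17,292 → take DB $24,362. Book value $60,908.
Year 5: DB = ⌊$60,908 × 200%/7⌋ = $17,402; SL = ⌊$44,808/3⌋ = $14,936 → take DB $17,402. Book value $43,506.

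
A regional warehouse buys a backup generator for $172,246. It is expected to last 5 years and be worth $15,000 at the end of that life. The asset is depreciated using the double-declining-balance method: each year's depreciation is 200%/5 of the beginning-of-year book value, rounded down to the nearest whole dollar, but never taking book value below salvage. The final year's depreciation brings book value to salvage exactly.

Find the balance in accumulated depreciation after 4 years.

$149,922

Depreciable base = $172,246 − $15,000 = $157,246.
Year 1: ⌊$172,246 × 200%/5⌋ = $68,898. Book value $103,348.
Year 2: ⌊$103,348 × 200%/5⌋ = $41,339. Book value $62,009.
Year 3: ⌊$62,009 × 200%/5⌋ = $24,803. Book value $37,206.
Year 4: ⌊$37,206 × 200%/5⌋ = $14,882. Book value $22,324.
Accumulated through year 4 = $172,246 − $22,324 = $149,922.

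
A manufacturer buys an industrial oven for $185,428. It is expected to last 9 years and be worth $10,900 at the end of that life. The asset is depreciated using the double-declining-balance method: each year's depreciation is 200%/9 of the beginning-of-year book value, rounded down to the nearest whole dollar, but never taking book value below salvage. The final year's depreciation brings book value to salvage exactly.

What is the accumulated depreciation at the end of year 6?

$144,377

Depreciable base = $185,428 − $10,900 = $174,528.
Year 1: ⌊$185,428 × 200%/9⌋ = $41,206. Book value $144,222.
Year 2: ⌊$144,222 × 200%/9⌋ = $32,049. Book value $112,173.
Year 3: ⌊$112,173 × 200%/9⌋ = $24,927. Book value $87,246.
Year 4: ⌊$87,246 × 200%/9⌋ = $19,388. Book value $67,858.
Year 5: ⌊$67,858 × 200%/9⌋ = $15,079. Book value $52,779.
Year 6: ⌊$52,779 × 200%/9⌋ = $11,728. Book value $41,051.
Accumulated through year 6 = $185,428 − $41,051 = $144,377.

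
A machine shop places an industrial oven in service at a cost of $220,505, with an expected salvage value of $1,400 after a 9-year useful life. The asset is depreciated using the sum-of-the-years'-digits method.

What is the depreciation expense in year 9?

Depreciable base = $220,505 − $1,400 = $219,105.
Sum of the years' digits = 9+8+7+6+5+4+3+2+1 = 45.
Year 1: $219,105 × 9/45 = $43,821. Book value $176,684.
Year 2: $219,105 × 8/45 = $38,952. Book value $137,732.
Year 3: $219,105 × 7/45 = $34,083. Book value $103,649.
Year 4: $219,105 × 6/45 = $29,214. Book value $74,435.
Year 5: $219,105 × 5/45 = $24,345. Book value $50,090.
Year 6: $219,105 × 4/45 = $19,476. Book value $30,614.
Year 7: $219,105 × 3/45 = $14,607. Book value $16,007.
Year 8: $219,105 × 2/45 = $9,738. Book value $6,269.
Year 9: $219,105 × 1/45 = $4,869. Book value $1,400.

$4,869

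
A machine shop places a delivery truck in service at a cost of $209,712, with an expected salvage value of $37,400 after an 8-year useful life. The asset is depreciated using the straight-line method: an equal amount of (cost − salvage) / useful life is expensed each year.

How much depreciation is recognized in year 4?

$21,539

Depreciable base = $209,712 − $37,400 = $172,312.
Annual expense = $172,312 / 8 = $21,539.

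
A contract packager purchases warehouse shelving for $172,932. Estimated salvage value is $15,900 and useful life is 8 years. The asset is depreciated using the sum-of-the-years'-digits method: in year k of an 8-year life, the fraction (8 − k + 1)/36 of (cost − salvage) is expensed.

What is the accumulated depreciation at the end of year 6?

Depreciable base = $172,932 − $15,900 = $157,032.
Sum of the years' digits = 8+7+6+5+4+3+2+1 = 36.
Year 1: $157,032 × 8/36 = $34,896. Book value $138,036.
Year 2: $157,032 × 7/36 = $30,534. Book value $107,502.
Year 3: $157,032 × 6/36 = $26,172. Book value $81,330.
Year 4: $157,032 × 5/36 = $21,810. Book value $59,520.
Year 5: $157,032 × 4/36 = $17,448. Book value $42,072.
Year 6: $157,032 × 3/36 = $13,086. Book value $28,986.
Accumulated through year 6 = $172,932 − $28,986 = $143,946.

$143,946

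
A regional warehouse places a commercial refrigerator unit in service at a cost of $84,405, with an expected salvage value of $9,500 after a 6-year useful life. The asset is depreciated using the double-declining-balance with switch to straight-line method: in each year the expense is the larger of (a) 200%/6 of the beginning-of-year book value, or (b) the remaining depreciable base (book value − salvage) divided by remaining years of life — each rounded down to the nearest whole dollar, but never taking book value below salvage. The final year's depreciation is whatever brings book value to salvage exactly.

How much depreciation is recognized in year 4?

$8,336

Depreciable base = $84,405 − $9,500 = $74,905.
Year 1: DB = ⌊$84,405 × 200%/6⌋ = $28,135; SL = ⌊$74,905/6⌋ = $12,484 → take DB $28,135. Book value $56,270.
Year 2: DB = ⌊$56,270 × 200%/6⌋ = $18,756; SL = ⌊$46,770/5⌋ = $9,354 → take DB $18,756. Book value $37,514.
Year 3: DB = ⌊$37,514 × 200%/6⌋ = $12,504; SL = ⌊$28,014/4⌋ = $7,003 → take DB $12,504. Book value $25,010.
Year 4: DB = ⌊$25,010 × 200%/6⌋ = $8,336; SL = ⌊$15,510/3⌋ = $5,170 → take DB $8,336. Book value $16,674.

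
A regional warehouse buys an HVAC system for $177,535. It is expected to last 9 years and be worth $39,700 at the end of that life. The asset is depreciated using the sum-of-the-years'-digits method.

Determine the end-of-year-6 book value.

$58,078

Depreciable base = $177,535 − $39,700 = $137,835.
Sum of the years' digits = 9+8+7+6+5+4+3+2+1 = 45.
Year 1: $137,835 × 9/45 = $27,567. Book value $149,968.
Year 2: $137,835 × 8/45 = $24,504. Book value $125,464.
Year 3: $137,835 × 7/45 = $21,441. Book value $104,023.
Year 4: $137,835 × 6/45 = $18,378. Book value $85,645.
Year 5: $137,835 × 5/45 = $15,315. Book value $70,330.
Year 6: $137,835 × 4/45 = $12,252. Book value $58,078.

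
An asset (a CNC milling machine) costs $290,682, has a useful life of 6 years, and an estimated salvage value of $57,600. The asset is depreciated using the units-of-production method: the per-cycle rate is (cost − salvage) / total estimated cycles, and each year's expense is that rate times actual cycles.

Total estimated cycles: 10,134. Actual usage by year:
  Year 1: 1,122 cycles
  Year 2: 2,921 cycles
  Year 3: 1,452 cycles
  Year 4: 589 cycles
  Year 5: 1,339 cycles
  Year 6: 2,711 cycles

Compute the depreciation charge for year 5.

$30,797

Depreciable base = $290,682 − $57,600 = $233,082.
Rate = $233,082 / 10,134 cycles = $23 per cycle.
Year 1: 1,122 × $23 = $25,806. Book value $264,876.
Year 2: 2,921 × $23 = $67,183. Book value $197,693.
Year 3: 1,452 × $23 = $33,396. Book value $164,297.
Year 4: 589 × $23 = $13,547. Book value $150,750.
Year 5: 1,339 × $23 = $30,797. Book value $119,953.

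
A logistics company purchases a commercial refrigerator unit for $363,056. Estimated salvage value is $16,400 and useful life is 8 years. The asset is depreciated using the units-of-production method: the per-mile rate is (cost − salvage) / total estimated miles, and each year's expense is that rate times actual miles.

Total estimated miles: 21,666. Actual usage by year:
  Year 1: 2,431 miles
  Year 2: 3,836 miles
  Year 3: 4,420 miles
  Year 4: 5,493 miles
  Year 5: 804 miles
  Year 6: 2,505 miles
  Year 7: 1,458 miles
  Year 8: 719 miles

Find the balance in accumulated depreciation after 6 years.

$311,824

Depreciable base = $363,056 − $16,400 = $346,656.
Rate = $346,656 / 21,666 miles = $16 per mile.
Year 1: 2,431 × $16 = $38,896. Book value $324,160.
Year 2: 3,836 × $16 = $61,376. Book value $262,784.
Year 3: 4,420 × $16 = $70,720. Book value $192,064.
Year 4: 5,493 × $16 = $87,888. Book value $104,176.
Year 5: 804 × $16 = $12,864. Book value $91,312.
Year 6: 2,505 × $16 = $40,080. Book value $51,232.
Accumulated through year 6 = $363,056 − $51,232 = $311,824.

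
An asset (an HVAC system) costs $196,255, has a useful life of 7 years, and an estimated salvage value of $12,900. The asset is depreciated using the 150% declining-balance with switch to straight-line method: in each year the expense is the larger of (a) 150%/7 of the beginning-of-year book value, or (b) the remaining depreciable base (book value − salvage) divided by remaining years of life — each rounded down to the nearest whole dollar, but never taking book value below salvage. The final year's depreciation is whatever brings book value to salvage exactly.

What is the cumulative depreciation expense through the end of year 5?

$142,207

Depreciable base = $196,255 − $12,900 = $183,355.
Year 1: DB = ⌊$196,255 × 150%/7⌋ = $42,054; SL = ⌊$183,355/7⌋ = $26,193 → take DB $42,054. Book value $154,201.
Year 2: DB = ⌊$154,201 × 150%/7⌋ = $33,043; SL = ⌊$141,301/6⌋ = $23,550 → take DB $33,043. Book value $121,158.
Year 3: DB = ⌊$121,158 × 150%/7⌋ = $25,962; SL = ⌊$108,258/5⌋ = $21,651 → take DB $25,962. Book value $95,196.
Year 4: DB = ⌊$95,196 × 150%/7⌋ = $20,399; SL = ⌊$82,296/4⌋ = $20,574 → take SL $20,574. Book value $74,622.
Year 5: DB = ⌊$74,622 × 150%/7⌋ = $15,990; SL = ⌊$61,722/3⌋ = $20,574 → take SL $20,574. Book value $54,048.
Accumulated through year 5 = $196,255 − $54,048 = $142,207.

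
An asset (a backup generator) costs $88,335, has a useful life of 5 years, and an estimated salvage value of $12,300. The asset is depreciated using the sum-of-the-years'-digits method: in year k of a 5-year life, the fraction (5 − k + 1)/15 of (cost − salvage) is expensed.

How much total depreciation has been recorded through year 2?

$45,621

Depreciable base = $88,335 − $12,300 = $76,035.
Sum of the years' digits = 5+4+3+2+1 = 15.
Year 1: $76,035 × 5/15 = $25,345. Book value $62,990.
Year 2: $76,035 × 4/15 = $20,276. Book value $42,714.
Accumulated through year 2 = $88,335 − $42,714 = $45,621.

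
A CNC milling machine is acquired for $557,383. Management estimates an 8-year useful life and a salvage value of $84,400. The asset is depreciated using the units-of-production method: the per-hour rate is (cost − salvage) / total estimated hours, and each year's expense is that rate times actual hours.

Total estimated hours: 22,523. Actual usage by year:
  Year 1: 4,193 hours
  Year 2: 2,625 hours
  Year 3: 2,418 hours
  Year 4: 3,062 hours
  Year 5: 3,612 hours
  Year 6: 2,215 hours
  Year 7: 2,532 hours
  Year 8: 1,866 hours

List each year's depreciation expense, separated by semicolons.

$88,053; $55,125; $50,778; $64,302; $75,852; $46,515; $53,172; $39,186

Depreciable base = $557,383 − $84,400 = $472,983.
Rate = $472,983 / 22,523 hours = $21 per hour.
Year 1: 4,193 × $21 = $88,053. Book value $469,330.
Year 2: 2,625 × $21 = $55,125. Book value $414,205.
Year 3: 2,418 × $21 = $50,778. Book value $363,427.
Year 4: 3,062 × $21 = $64,302. Book value $299,125.
Year 5: 3,612 × $21 = $75,852. Book value $223,273.
Year 6: 2,215 × $21 = $46,515. Book value $176,758.
Year 7: 2,532 × $21 = $53,172. Book value $123,586.
Year 8: 1,866 × $21 = $39,186. Book value $84,400.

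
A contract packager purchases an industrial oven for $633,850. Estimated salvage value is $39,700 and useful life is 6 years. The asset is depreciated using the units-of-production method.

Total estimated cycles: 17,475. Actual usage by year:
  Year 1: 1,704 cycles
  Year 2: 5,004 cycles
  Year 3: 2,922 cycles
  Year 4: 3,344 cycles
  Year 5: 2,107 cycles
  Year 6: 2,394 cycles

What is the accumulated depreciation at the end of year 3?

$327,420

Depreciable base = $633,850 − $39,700 = $594,150.
Rate = $594,150 / 17,475 cycles = $34 per cycle.
Year 1: 1,704 × $34 = $57,936. Book value $575,914.
Year 2: 5,004 × $34 = $170,136. Book value $405,778.
Year 3: 2,922 × $34 = $99,348. Book value $306,430.
Accumulated through year 3 = $633,850 − $306,430 = $327,420.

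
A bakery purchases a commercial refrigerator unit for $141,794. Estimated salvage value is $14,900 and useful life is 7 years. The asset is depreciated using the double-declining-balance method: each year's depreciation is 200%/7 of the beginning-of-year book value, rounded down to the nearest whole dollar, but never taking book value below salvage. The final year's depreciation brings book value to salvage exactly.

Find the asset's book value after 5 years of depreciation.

Depreciable base = $141,794 − $14,900 = $126,894.
Year 1: ⌊$141,794 × 200%/7⌋ = $40,512. Book value $101,282.
Year 2: ⌊$101,282 × 200%/7⌋ = $28,937. Book value $72,345.
Year 3: ⌊$72,345 × 200%/7⌋ = $20,670. Book value $51,675.
Year 4: ⌊$51,675 × 200%/7⌋ = $14,764. Book value $36,911.
Year 5: ⌊$36,911 × 200%/7⌋ = $10,546. Book value $26,365.

$26,365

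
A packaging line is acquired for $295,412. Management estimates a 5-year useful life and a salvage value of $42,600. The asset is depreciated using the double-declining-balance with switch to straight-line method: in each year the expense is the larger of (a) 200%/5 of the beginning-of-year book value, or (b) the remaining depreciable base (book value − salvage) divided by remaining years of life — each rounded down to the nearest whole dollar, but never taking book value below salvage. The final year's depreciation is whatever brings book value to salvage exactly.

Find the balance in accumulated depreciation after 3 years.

$231,602

Depreciable base = $295,412 − $42,600 = $252,812.
Year 1: DB = ⌊$295,412 × 200%/5⌋ = $118,164; SL = ⌊$252,812/5⌋ = $50,562 → take DB $118,164. Book value $177,248.
Year 2: DB = ⌊$177,248 × 200%/5⌋ = $70,899; SL = ⌊$134,648/4⌋ = $33,662 → take DB $70,899. Book value $106,349.
Year 3: DB = ⌊$106,349 × 200%/5⌋ = $42,539; SL = ⌊$63,749/3⌋ = $21,249 → take DB $42,539. Book value $63,810.
Accumulated through year 3 = $295,412 − $63,810 = $231,602.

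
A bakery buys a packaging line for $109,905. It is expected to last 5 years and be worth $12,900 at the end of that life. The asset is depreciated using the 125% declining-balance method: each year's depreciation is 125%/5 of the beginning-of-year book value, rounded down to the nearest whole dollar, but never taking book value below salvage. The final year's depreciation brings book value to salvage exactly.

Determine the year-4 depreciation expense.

$11,591

Depreciable base = $109,905 − $12,900 = $97,005.
Year 1: ⌊$109,905 × 125%/5⌋ = $27,476. Book value $82,429.
Year 2: ⌊$82,429 × 125%/5⌋ = $20,607. Book value $61,822.
Year 3: ⌊$61,822 × 125%/5⌋ = $15,455. Book value $46,367.
Year 4: ⌊$46,367 × 125%/5⌋ = $11,591. Book value $34,776.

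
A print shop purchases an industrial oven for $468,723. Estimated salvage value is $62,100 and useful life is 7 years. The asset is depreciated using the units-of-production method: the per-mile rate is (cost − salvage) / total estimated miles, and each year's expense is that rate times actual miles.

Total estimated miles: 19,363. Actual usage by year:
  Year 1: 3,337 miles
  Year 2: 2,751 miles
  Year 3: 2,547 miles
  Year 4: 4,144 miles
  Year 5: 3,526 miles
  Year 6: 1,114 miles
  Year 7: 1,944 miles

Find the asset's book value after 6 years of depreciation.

Depreciable base = $468,723 − $62,100 = $406,623.
Rate = $406,623 / 19,363 miles = $21 per mile.
Year 1: 3,337 × $21 = $70,077. Book value $398,646.
Year 2: 2,751 × $21 = $57,771. Book value $340,875.
Year 3: 2,547 × $21 = $53,487. Book value $287,388.
Year 4: 4,144 × $21 = $87,024. Book value $200,364.
Year 5: 3,526 × $21 = $74,046. Book value $126,318.
Year 6: 1,114 × $21 = $23,394. Book value $102,924.

$102,924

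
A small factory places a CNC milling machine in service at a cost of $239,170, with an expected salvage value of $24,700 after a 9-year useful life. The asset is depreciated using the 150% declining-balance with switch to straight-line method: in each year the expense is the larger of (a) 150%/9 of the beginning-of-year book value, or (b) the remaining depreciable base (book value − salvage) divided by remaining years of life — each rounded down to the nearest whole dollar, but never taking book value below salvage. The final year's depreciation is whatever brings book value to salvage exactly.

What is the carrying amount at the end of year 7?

$60,410

Depreciable base = $239,170 − $24,700 = $214,470.
Year 1: DB = ⌊$239,170 × 150%/9⌋ = $39,861; SL = ⌊$214,470/9⌋ = $23,830 → take DB $39,861. Book value $199,309.
Year 2: DB = ⌊$199,309 × 150%/9⌋ = $33,218; SL = ⌊$174,609/8⌋ = $21,826 → take DB $33,218. Book value $166,091.
Year 3: DB = ⌊$166,091 × 150%/9⌋ = $27,681; SL = ⌊$141,391/7⌋ = $20,198 → take DB $27,681. Book value $138,410.
Year 4: DB = ⌊$138,410 × 150%/9⌋ = $23,068; SL = ⌊$113,710/6⌋ = $18,951 → take DB $23,068. Book value $115,342.
Year 5: DB = ⌊$115,342 × 150%/9⌋ = $19,223; SL = ⌊$90,642/5⌋ = $18,128 → take DB $19,223. Book value $96,119.
Year 6: DB = ⌊$96,119 × 150%/9⌋ = $16,019; SL = ⌊$71,419/4⌋ = $17,854 → take SL $17,854. Book value $78,265.
Year 7: DB = ⌊$78,265 × 150%/9⌋ = $13,044; SL = ⌊$53,565/3⌋ = $17,855 → take SL $17,855. Book value $60,410.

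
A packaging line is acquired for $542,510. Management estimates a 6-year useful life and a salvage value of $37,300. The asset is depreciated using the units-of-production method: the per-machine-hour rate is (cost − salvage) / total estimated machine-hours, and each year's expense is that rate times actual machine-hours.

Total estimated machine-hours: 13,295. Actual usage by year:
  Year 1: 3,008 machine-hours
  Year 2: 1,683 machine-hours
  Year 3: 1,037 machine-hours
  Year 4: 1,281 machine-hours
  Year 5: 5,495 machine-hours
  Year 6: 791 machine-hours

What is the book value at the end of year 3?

Depreciable base = $542,510 − $37,300 = $505,210.
Rate = $505,210 / 13,295 machine-hours = $38 per machine-hour.
Year 1: 3,008 × $38 = $114,304. Book value $428,206.
Year 2: 1,683 × $38 = $63,954. Book value $364,252.
Year 3: 1,037 × $38 = $39,406. Book value $324,846.

$324,846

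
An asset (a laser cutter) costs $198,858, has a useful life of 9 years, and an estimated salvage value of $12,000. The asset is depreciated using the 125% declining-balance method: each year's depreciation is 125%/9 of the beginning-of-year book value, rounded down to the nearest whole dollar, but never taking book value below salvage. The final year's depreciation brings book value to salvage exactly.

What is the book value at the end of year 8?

$60,122

Depreciable base = $198,858 − $12,000 = $186,858.
Year 1: ⌊$198,858 × 125%/9⌋ = $27,619. Book value $171,239.
Year 2: ⌊$171,239 × 125%/9⌋ = $23,783. Book value $147,456.
Year 3: ⌊$147,456 × 125%/9⌋ = $20,480. Book value $126,976.
Year 4: ⌊$126,976 × 125%/9⌋ = $17,635. Book value $109,341.
Year 5: ⌊$109,341 × 125%/9⌋ = $15,186. Book value $94,155.
Year 6: ⌊$94,155 × 125%/9⌋ = $13,077. Book value $81,078.
Year 7: ⌊$81,078 × 125%/9⌋ = $11,260. Book value $69,818.
Year 8: ⌊$69,818 × 125%/9⌋ = $9,696. Book value $60,122.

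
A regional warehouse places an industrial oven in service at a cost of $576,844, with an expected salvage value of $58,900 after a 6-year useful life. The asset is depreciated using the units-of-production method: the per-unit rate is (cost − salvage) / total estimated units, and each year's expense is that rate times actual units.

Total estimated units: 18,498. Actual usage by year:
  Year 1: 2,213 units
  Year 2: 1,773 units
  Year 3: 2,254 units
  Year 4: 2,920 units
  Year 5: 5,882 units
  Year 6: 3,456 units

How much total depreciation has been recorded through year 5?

$421,176

Depreciable base = $576,844 − $58,900 = $517,944.
Rate = $517,944 / 18,498 units = $28 per unit.
Year 1: 2,213 × $28 = $61,964. Book value $514,880.
Year 2: 1,773 × $28 = $49,644. Book value $465,236.
Year 3: 2,254 × $28 = $63,112. Book value $402,124.
Year 4: 2,920 × $28 = $81,760. Book value $320,364.
Year 5: 5,882 × $28 = $164,696. Book value $155,668.
Accumulated through year 5 = $576,844 − $155,668 = $421,176.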